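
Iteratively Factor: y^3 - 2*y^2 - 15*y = (y + 3)*(y^2 - 5*y) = y*(y + 3)*(y - 5)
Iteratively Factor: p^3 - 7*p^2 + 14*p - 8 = (p - 4)*(p^2 - 3*p + 2) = (p - 4)*(p - 2)*(p - 1)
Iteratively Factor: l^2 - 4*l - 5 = (l - 5)*(l + 1)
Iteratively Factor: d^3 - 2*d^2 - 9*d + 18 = (d - 2)*(d^2 - 9) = (d - 2)*(d + 3)*(d - 3)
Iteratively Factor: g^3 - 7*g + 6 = (g + 3)*(g^2 - 3*g + 2) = (g - 2)*(g + 3)*(g - 1)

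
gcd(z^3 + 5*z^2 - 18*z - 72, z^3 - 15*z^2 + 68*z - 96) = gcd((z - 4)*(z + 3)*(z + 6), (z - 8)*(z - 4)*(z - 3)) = z - 4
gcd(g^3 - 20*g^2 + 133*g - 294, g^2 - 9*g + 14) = g - 7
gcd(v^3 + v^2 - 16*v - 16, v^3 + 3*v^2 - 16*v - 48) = v^2 - 16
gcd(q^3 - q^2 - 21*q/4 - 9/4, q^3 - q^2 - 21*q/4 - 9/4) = q^3 - q^2 - 21*q/4 - 9/4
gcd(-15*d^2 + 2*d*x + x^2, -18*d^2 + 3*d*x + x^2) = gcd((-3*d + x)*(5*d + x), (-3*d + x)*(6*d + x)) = -3*d + x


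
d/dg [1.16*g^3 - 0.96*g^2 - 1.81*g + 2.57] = 3.48*g^2 - 1.92*g - 1.81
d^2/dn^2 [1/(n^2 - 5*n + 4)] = 2*(-n^2 + 5*n + (2*n - 5)^2 - 4)/(n^2 - 5*n + 4)^3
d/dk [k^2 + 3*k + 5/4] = 2*k + 3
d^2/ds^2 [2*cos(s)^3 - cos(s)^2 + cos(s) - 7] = -5*cos(s)/2 + 2*cos(2*s) - 9*cos(3*s)/2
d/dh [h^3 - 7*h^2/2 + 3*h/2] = 3*h^2 - 7*h + 3/2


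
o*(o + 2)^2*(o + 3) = o^4 + 7*o^3 + 16*o^2 + 12*o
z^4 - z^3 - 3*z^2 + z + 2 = (z - 2)*(z - 1)*(z + 1)^2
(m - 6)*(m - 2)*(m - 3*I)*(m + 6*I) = m^4 - 8*m^3 + 3*I*m^3 + 30*m^2 - 24*I*m^2 - 144*m + 36*I*m + 216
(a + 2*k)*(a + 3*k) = a^2 + 5*a*k + 6*k^2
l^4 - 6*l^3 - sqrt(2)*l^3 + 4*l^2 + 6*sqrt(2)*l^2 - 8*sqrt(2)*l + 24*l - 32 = (l - 4)*(l - 2)*(l - 2*sqrt(2))*(l + sqrt(2))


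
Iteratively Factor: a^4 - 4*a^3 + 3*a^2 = (a - 3)*(a^3 - a^2) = (a - 3)*(a - 1)*(a^2) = a*(a - 3)*(a - 1)*(a)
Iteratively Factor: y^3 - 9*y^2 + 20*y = (y - 5)*(y^2 - 4*y) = (y - 5)*(y - 4)*(y)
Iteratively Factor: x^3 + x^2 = (x + 1)*(x^2) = x*(x + 1)*(x)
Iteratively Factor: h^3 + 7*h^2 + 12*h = (h + 3)*(h^2 + 4*h) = h*(h + 3)*(h + 4)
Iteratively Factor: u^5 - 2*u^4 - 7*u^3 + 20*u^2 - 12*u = (u)*(u^4 - 2*u^3 - 7*u^2 + 20*u - 12) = u*(u - 2)*(u^3 - 7*u + 6) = u*(u - 2)*(u + 3)*(u^2 - 3*u + 2) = u*(u - 2)*(u - 1)*(u + 3)*(u - 2)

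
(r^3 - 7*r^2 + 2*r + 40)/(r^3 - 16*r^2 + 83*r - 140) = (r + 2)/(r - 7)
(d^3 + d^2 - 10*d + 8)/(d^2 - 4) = (d^2 + 3*d - 4)/(d + 2)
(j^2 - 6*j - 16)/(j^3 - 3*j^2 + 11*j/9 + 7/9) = 9*(j^2 - 6*j - 16)/(9*j^3 - 27*j^2 + 11*j + 7)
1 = 1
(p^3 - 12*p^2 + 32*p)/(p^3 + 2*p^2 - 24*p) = (p - 8)/(p + 6)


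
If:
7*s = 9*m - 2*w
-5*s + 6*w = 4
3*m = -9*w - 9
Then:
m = -240/187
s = -278/187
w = -107/187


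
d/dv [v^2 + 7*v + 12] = 2*v + 7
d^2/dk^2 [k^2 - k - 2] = 2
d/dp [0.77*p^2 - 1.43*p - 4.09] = 1.54*p - 1.43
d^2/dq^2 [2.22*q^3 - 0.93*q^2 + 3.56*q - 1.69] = 13.32*q - 1.86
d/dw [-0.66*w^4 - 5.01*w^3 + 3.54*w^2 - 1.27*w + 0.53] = -2.64*w^3 - 15.03*w^2 + 7.08*w - 1.27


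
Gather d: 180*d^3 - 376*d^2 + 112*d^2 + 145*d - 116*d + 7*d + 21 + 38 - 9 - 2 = 180*d^3 - 264*d^2 + 36*d + 48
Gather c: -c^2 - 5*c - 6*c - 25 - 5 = -c^2 - 11*c - 30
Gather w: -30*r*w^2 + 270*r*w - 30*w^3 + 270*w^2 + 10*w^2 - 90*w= -30*w^3 + w^2*(280 - 30*r) + w*(270*r - 90)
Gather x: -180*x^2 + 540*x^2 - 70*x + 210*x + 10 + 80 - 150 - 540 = 360*x^2 + 140*x - 600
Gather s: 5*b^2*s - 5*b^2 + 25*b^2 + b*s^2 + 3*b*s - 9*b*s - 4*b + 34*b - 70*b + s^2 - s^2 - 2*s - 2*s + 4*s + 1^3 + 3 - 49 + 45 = 20*b^2 + b*s^2 - 40*b + s*(5*b^2 - 6*b)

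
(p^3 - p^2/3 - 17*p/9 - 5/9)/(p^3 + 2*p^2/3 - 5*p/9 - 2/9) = (3*p - 5)/(3*p - 2)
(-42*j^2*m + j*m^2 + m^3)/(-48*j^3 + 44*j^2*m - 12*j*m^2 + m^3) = m*(7*j + m)/(8*j^2 - 6*j*m + m^2)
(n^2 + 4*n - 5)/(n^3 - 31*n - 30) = (n - 1)/(n^2 - 5*n - 6)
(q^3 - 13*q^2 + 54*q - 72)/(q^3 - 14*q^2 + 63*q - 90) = (q - 4)/(q - 5)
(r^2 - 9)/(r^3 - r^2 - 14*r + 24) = (r + 3)/(r^2 + 2*r - 8)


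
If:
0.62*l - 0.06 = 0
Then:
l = 0.10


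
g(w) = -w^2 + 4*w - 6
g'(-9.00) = 22.00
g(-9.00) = -123.00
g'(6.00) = -8.00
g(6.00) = -18.00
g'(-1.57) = 7.14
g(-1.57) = -14.74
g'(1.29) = 1.42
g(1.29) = -2.50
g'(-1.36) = 6.72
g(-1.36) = -13.29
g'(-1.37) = 6.74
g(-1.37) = -13.36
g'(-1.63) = 7.26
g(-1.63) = -15.18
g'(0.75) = 2.50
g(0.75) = -3.56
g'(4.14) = -4.28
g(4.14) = -6.58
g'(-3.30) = 10.60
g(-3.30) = -30.09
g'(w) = 4 - 2*w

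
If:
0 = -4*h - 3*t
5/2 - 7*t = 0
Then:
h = -15/56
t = 5/14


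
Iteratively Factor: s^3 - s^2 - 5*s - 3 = (s + 1)*(s^2 - 2*s - 3) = (s + 1)^2*(s - 3)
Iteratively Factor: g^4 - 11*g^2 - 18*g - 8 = (g + 2)*(g^3 - 2*g^2 - 7*g - 4) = (g + 1)*(g + 2)*(g^2 - 3*g - 4) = (g + 1)^2*(g + 2)*(g - 4)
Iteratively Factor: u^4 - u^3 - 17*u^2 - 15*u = (u + 1)*(u^3 - 2*u^2 - 15*u) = (u - 5)*(u + 1)*(u^2 + 3*u) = (u - 5)*(u + 1)*(u + 3)*(u)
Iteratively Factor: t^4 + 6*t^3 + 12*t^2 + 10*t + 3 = (t + 1)*(t^3 + 5*t^2 + 7*t + 3) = (t + 1)^2*(t^2 + 4*t + 3) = (t + 1)^3*(t + 3)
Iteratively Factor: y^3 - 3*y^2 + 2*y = (y - 1)*(y^2 - 2*y) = (y - 2)*(y - 1)*(y)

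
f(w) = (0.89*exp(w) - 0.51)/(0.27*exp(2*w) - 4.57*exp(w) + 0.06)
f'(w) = (0.89*exp(w) - 0.51)*(-0.54*exp(2*w) + 4.57*exp(w))/(0.27*exp(2*w) - 4.57*exp(w) + 0.06)^2 + 0.89*exp(w)/(0.27*exp(2*w) - 4.57*exp(w) + 0.06)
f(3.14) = 0.52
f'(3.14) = -1.93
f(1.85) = -0.28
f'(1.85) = -0.20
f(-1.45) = 0.30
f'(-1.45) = -0.53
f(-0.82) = 0.06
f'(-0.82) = -0.27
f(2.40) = -0.53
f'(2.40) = -1.02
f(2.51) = -0.68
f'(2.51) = -1.86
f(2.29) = -0.44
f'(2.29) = -0.65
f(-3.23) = 3.94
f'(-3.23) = -6.19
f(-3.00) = 2.79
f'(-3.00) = -4.05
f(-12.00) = -8.50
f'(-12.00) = 0.00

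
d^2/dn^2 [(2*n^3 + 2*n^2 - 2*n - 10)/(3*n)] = 4/3 - 20/(3*n^3)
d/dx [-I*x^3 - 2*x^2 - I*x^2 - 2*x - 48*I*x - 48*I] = -3*I*x^2 - 2*x*(2 + I) - 2 - 48*I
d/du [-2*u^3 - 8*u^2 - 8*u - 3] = -6*u^2 - 16*u - 8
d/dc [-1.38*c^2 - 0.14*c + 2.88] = -2.76*c - 0.14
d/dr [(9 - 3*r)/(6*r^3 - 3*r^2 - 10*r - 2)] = 3*(12*r^3 - 57*r^2 + 18*r + 32)/(36*r^6 - 36*r^5 - 111*r^4 + 36*r^3 + 112*r^2 + 40*r + 4)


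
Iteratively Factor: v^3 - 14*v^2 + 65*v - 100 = (v - 5)*(v^2 - 9*v + 20) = (v - 5)^2*(v - 4)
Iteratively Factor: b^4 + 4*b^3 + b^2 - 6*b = (b)*(b^3 + 4*b^2 + b - 6) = b*(b + 2)*(b^2 + 2*b - 3) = b*(b + 2)*(b + 3)*(b - 1)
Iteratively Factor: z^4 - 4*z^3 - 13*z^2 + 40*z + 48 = (z - 4)*(z^3 - 13*z - 12) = (z - 4)*(z + 1)*(z^2 - z - 12) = (z - 4)*(z + 1)*(z + 3)*(z - 4)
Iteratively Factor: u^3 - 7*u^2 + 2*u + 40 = (u - 5)*(u^2 - 2*u - 8) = (u - 5)*(u - 4)*(u + 2)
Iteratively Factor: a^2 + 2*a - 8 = (a - 2)*(a + 4)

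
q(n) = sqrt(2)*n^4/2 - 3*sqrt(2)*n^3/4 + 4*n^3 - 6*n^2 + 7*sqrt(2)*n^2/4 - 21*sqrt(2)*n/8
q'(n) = 2*sqrt(2)*n^3 - 9*sqrt(2)*n^2/4 + 12*n^2 - 12*n + 7*sqrt(2)*n/2 - 21*sqrt(2)/8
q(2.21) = 23.17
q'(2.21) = 54.30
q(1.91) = 9.94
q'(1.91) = 34.70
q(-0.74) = -0.16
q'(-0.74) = 5.19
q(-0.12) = 0.39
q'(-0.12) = -2.74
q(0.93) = -3.61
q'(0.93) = -0.37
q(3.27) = 133.79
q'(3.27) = 166.42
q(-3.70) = -50.89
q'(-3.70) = -0.18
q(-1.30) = -5.57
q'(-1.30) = 14.14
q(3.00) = 93.77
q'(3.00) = 130.87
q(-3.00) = -42.68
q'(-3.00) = 20.43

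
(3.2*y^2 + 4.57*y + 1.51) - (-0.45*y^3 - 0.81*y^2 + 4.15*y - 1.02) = 0.45*y^3 + 4.01*y^2 + 0.42*y + 2.53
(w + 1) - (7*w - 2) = 3 - 6*w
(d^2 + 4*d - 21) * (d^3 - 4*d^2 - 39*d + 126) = d^5 - 76*d^3 + 54*d^2 + 1323*d - 2646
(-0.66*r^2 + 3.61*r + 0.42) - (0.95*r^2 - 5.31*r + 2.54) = -1.61*r^2 + 8.92*r - 2.12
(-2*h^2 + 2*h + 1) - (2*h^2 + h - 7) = -4*h^2 + h + 8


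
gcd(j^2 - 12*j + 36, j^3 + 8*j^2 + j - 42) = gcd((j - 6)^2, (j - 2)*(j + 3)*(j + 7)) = 1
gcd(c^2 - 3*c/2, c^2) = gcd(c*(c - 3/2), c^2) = c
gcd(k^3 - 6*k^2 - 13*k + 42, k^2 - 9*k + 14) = k^2 - 9*k + 14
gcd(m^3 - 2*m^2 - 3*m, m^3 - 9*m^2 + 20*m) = m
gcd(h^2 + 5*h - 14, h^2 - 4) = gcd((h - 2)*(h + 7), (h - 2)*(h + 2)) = h - 2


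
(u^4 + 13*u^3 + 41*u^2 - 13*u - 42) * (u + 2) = u^5 + 15*u^4 + 67*u^3 + 69*u^2 - 68*u - 84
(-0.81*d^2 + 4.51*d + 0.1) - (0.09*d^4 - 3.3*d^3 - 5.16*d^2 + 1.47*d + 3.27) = -0.09*d^4 + 3.3*d^3 + 4.35*d^2 + 3.04*d - 3.17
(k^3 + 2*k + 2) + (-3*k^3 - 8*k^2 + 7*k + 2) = -2*k^3 - 8*k^2 + 9*k + 4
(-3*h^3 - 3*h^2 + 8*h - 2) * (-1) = 3*h^3 + 3*h^2 - 8*h + 2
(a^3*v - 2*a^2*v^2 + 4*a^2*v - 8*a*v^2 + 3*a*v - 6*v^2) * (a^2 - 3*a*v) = a^5*v - 5*a^4*v^2 + 4*a^4*v + 6*a^3*v^3 - 20*a^3*v^2 + 3*a^3*v + 24*a^2*v^3 - 15*a^2*v^2 + 18*a*v^3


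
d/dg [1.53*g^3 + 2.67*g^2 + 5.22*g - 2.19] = 4.59*g^2 + 5.34*g + 5.22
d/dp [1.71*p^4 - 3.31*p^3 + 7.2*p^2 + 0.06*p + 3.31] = 6.84*p^3 - 9.93*p^2 + 14.4*p + 0.06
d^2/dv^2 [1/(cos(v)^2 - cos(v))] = (-(1 - cos(2*v))^2 - 15*cos(v)/4 - 3*cos(2*v)/2 + 3*cos(3*v)/4 + 9/2)/((cos(v) - 1)^3*cos(v)^3)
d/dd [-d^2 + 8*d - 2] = 8 - 2*d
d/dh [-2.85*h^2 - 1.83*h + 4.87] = -5.7*h - 1.83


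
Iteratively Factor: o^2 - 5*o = (o - 5)*(o)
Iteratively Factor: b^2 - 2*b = (b - 2)*(b)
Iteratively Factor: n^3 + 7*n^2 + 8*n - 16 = (n - 1)*(n^2 + 8*n + 16) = (n - 1)*(n + 4)*(n + 4)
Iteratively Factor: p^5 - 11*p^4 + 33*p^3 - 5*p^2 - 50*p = (p - 5)*(p^4 - 6*p^3 + 3*p^2 + 10*p) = (p - 5)*(p - 2)*(p^3 - 4*p^2 - 5*p) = (p - 5)*(p - 2)*(p + 1)*(p^2 - 5*p) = (p - 5)^2*(p - 2)*(p + 1)*(p)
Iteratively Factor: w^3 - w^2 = (w)*(w^2 - w) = w*(w - 1)*(w)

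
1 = 1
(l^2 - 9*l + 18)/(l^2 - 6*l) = (l - 3)/l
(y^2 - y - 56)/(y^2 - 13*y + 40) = (y + 7)/(y - 5)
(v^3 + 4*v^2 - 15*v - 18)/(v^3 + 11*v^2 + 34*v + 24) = (v - 3)/(v + 4)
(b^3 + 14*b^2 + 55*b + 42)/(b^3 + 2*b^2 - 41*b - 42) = (b + 6)/(b - 6)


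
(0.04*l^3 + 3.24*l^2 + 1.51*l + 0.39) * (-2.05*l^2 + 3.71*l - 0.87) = -0.082*l^5 - 6.4936*l^4 + 8.8901*l^3 + 1.9838*l^2 + 0.1332*l - 0.3393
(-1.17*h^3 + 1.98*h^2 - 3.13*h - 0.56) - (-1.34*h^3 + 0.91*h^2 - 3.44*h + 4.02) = 0.17*h^3 + 1.07*h^2 + 0.31*h - 4.58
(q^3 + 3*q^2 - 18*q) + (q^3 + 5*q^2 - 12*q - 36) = 2*q^3 + 8*q^2 - 30*q - 36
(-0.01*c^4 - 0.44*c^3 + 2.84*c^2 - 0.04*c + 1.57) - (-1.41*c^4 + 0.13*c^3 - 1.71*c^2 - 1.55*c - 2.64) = 1.4*c^4 - 0.57*c^3 + 4.55*c^2 + 1.51*c + 4.21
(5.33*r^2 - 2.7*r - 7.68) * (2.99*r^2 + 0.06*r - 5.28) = 15.9367*r^4 - 7.7532*r^3 - 51.2676*r^2 + 13.7952*r + 40.5504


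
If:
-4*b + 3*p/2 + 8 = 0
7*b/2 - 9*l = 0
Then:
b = 3*p/8 + 2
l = 7*p/48 + 7/9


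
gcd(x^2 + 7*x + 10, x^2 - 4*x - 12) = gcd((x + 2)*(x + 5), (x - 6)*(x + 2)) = x + 2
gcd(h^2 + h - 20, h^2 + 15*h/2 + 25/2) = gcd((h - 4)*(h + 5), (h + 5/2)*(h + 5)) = h + 5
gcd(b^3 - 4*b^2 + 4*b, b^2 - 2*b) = b^2 - 2*b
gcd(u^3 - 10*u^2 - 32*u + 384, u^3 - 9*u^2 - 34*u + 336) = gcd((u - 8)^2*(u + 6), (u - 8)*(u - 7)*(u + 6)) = u^2 - 2*u - 48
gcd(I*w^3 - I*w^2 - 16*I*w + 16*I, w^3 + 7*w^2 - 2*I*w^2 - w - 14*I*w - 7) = 1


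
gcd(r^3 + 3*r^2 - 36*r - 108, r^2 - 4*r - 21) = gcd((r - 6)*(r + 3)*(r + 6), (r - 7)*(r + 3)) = r + 3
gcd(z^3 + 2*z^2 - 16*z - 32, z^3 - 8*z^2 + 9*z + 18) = 1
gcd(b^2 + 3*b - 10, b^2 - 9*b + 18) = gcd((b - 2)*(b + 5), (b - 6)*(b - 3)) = 1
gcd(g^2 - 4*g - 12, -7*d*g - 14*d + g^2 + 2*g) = g + 2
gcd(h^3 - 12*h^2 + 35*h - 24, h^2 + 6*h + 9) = 1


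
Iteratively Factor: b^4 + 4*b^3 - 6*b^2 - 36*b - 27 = (b + 3)*(b^3 + b^2 - 9*b - 9) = (b - 3)*(b + 3)*(b^2 + 4*b + 3) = (b - 3)*(b + 3)^2*(b + 1)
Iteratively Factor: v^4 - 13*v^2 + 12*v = (v + 4)*(v^3 - 4*v^2 + 3*v) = (v - 1)*(v + 4)*(v^2 - 3*v) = v*(v - 1)*(v + 4)*(v - 3)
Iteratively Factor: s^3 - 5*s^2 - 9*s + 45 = (s - 3)*(s^2 - 2*s - 15) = (s - 3)*(s + 3)*(s - 5)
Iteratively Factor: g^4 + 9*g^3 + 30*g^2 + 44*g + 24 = (g + 3)*(g^3 + 6*g^2 + 12*g + 8) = (g + 2)*(g + 3)*(g^2 + 4*g + 4) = (g + 2)^2*(g + 3)*(g + 2)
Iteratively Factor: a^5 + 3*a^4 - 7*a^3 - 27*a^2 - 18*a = (a + 2)*(a^4 + a^3 - 9*a^2 - 9*a) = a*(a + 2)*(a^3 + a^2 - 9*a - 9) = a*(a - 3)*(a + 2)*(a^2 + 4*a + 3) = a*(a - 3)*(a + 2)*(a + 3)*(a + 1)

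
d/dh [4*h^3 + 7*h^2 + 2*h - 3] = 12*h^2 + 14*h + 2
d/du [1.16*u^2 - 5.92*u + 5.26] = 2.32*u - 5.92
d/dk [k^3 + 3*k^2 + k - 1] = 3*k^2 + 6*k + 1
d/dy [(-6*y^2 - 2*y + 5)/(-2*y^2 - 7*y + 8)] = 19*(2*y^2 - 4*y + 1)/(4*y^4 + 28*y^3 + 17*y^2 - 112*y + 64)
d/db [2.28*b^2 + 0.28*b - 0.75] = 4.56*b + 0.28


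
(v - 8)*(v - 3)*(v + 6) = v^3 - 5*v^2 - 42*v + 144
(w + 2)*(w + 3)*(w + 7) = w^3 + 12*w^2 + 41*w + 42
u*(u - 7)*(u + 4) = u^3 - 3*u^2 - 28*u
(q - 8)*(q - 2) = q^2 - 10*q + 16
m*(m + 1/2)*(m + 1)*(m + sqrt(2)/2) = m^4 + sqrt(2)*m^3/2 + 3*m^3/2 + m^2/2 + 3*sqrt(2)*m^2/4 + sqrt(2)*m/4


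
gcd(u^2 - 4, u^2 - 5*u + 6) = u - 2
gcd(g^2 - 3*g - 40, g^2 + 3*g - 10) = g + 5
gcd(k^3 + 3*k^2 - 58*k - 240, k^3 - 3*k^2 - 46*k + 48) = k^2 - 2*k - 48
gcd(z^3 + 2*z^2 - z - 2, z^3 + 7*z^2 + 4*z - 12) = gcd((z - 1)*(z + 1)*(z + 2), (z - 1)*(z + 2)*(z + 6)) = z^2 + z - 2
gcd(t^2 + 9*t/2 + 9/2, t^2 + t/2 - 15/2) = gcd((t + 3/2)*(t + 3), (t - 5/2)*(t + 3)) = t + 3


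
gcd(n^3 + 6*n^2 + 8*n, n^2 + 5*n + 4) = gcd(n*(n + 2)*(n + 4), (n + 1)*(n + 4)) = n + 4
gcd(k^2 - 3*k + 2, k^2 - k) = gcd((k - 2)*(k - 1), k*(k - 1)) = k - 1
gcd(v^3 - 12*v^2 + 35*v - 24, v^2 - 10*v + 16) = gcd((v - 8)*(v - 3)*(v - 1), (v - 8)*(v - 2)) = v - 8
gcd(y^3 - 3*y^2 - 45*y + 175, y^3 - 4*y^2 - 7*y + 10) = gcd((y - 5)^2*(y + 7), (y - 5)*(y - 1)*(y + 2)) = y - 5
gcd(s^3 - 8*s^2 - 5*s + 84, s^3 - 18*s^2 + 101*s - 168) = s - 7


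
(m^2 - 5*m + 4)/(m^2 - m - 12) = (m - 1)/(m + 3)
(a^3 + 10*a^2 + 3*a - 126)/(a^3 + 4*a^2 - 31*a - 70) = (a^2 + 3*a - 18)/(a^2 - 3*a - 10)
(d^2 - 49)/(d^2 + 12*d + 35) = (d - 7)/(d + 5)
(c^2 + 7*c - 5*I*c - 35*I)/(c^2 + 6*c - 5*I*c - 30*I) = (c + 7)/(c + 6)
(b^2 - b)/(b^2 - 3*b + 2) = b/(b - 2)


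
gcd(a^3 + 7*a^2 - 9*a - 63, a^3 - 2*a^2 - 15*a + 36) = a - 3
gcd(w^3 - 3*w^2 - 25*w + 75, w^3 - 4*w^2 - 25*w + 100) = w^2 - 25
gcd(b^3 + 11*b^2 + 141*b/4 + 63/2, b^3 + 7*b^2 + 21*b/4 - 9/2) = b^2 + 15*b/2 + 9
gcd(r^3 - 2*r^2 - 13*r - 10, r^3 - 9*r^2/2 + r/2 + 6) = r + 1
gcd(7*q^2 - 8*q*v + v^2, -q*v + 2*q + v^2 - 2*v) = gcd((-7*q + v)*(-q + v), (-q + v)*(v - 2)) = q - v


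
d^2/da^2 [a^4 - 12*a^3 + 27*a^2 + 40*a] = 12*a^2 - 72*a + 54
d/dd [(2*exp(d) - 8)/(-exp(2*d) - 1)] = 2*(2*(exp(d) - 4)*exp(d) - exp(2*d) - 1)*exp(d)/(exp(2*d) + 1)^2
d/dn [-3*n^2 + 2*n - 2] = 2 - 6*n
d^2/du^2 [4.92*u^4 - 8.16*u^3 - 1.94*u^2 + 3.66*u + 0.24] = 59.04*u^2 - 48.96*u - 3.88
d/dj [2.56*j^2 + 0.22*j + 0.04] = 5.12*j + 0.22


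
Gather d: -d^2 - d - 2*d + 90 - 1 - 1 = -d^2 - 3*d + 88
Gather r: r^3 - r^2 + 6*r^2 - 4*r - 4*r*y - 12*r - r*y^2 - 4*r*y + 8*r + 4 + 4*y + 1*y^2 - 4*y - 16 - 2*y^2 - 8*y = r^3 + 5*r^2 + r*(-y^2 - 8*y - 8) - y^2 - 8*y - 12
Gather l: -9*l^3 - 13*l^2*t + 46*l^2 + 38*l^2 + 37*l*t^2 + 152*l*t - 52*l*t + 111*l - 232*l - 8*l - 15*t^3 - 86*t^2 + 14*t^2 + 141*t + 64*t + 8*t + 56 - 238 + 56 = -9*l^3 + l^2*(84 - 13*t) + l*(37*t^2 + 100*t - 129) - 15*t^3 - 72*t^2 + 213*t - 126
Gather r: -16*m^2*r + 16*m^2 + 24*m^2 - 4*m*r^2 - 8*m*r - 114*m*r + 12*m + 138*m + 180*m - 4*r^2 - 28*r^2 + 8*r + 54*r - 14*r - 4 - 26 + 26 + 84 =40*m^2 + 330*m + r^2*(-4*m - 32) + r*(-16*m^2 - 122*m + 48) + 80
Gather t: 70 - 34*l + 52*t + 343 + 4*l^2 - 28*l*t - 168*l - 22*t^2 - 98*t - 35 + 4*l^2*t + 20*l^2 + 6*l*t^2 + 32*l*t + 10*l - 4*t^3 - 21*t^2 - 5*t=24*l^2 - 192*l - 4*t^3 + t^2*(6*l - 43) + t*(4*l^2 + 4*l - 51) + 378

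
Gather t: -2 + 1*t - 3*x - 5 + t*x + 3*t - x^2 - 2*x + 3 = t*(x + 4) - x^2 - 5*x - 4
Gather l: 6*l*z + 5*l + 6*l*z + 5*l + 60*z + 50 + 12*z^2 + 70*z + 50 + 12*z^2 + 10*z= l*(12*z + 10) + 24*z^2 + 140*z + 100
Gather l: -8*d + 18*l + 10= -8*d + 18*l + 10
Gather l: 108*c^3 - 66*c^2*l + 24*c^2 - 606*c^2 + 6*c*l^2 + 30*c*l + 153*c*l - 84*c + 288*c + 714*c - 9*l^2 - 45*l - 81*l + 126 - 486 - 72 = 108*c^3 - 582*c^2 + 918*c + l^2*(6*c - 9) + l*(-66*c^2 + 183*c - 126) - 432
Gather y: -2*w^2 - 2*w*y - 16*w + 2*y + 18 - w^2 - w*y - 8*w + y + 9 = -3*w^2 - 24*w + y*(3 - 3*w) + 27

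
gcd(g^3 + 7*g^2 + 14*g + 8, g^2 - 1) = g + 1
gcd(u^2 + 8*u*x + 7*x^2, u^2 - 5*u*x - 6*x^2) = u + x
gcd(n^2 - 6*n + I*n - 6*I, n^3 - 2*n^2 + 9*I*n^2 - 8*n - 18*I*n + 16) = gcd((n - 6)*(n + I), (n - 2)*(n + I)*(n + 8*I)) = n + I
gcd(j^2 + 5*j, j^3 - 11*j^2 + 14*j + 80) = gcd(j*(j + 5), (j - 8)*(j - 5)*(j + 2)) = 1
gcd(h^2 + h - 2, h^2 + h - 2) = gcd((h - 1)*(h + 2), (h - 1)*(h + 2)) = h^2 + h - 2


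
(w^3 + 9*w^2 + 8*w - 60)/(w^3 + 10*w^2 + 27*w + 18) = (w^2 + 3*w - 10)/(w^2 + 4*w + 3)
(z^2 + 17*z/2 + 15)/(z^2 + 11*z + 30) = (z + 5/2)/(z + 5)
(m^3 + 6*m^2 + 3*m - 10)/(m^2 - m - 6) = (m^2 + 4*m - 5)/(m - 3)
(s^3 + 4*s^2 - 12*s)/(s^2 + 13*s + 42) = s*(s - 2)/(s + 7)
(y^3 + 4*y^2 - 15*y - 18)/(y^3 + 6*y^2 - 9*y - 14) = (y^2 + 3*y - 18)/(y^2 + 5*y - 14)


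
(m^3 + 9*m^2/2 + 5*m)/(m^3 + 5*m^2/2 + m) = (2*m + 5)/(2*m + 1)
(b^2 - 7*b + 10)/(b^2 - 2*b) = (b - 5)/b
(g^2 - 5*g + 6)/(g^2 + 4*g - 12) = (g - 3)/(g + 6)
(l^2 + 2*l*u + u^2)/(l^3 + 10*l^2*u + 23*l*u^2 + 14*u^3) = (l + u)/(l^2 + 9*l*u + 14*u^2)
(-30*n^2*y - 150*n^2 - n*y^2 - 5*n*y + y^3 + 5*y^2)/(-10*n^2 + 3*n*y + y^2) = (-6*n*y - 30*n + y^2 + 5*y)/(-2*n + y)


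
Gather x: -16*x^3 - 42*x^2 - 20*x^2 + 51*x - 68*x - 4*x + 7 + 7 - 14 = -16*x^3 - 62*x^2 - 21*x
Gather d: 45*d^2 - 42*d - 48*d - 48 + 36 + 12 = 45*d^2 - 90*d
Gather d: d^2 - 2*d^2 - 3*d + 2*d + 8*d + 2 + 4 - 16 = -d^2 + 7*d - 10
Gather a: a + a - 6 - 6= 2*a - 12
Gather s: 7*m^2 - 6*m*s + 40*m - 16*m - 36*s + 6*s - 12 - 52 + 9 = 7*m^2 + 24*m + s*(-6*m - 30) - 55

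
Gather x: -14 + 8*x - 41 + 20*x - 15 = 28*x - 70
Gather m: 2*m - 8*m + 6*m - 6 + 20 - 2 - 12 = 0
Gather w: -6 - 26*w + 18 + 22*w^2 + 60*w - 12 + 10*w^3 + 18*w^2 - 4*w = 10*w^3 + 40*w^2 + 30*w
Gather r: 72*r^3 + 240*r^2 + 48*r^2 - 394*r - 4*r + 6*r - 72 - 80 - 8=72*r^3 + 288*r^2 - 392*r - 160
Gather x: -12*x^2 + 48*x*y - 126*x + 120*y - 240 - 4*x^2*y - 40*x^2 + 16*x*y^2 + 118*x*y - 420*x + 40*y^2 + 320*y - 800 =x^2*(-4*y - 52) + x*(16*y^2 + 166*y - 546) + 40*y^2 + 440*y - 1040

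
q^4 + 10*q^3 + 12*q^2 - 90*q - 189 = (q - 3)*(q + 3)^2*(q + 7)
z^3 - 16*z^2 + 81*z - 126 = (z - 7)*(z - 6)*(z - 3)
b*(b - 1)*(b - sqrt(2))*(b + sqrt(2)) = b^4 - b^3 - 2*b^2 + 2*b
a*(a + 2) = a^2 + 2*a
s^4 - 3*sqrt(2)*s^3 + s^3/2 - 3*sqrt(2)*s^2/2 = s^2*(s + 1/2)*(s - 3*sqrt(2))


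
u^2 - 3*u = u*(u - 3)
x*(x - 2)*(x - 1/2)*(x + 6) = x^4 + 7*x^3/2 - 14*x^2 + 6*x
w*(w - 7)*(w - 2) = w^3 - 9*w^2 + 14*w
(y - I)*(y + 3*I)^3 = y^4 + 8*I*y^3 - 18*y^2 - 27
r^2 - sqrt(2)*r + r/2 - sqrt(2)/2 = (r + 1/2)*(r - sqrt(2))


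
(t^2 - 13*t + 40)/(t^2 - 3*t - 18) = (-t^2 + 13*t - 40)/(-t^2 + 3*t + 18)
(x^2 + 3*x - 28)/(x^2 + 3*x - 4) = (x^2 + 3*x - 28)/(x^2 + 3*x - 4)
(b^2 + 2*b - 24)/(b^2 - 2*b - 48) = (b - 4)/(b - 8)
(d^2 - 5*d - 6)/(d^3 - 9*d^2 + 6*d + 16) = (d - 6)/(d^2 - 10*d + 16)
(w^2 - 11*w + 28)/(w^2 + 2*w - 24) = (w - 7)/(w + 6)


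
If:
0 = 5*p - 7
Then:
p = 7/5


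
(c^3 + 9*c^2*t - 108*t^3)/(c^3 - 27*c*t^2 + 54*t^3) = (-c - 6*t)/(-c + 3*t)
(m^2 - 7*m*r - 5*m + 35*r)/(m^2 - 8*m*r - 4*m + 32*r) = (m^2 - 7*m*r - 5*m + 35*r)/(m^2 - 8*m*r - 4*m + 32*r)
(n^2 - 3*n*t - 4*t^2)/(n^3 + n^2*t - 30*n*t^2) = (n^2 - 3*n*t - 4*t^2)/(n*(n^2 + n*t - 30*t^2))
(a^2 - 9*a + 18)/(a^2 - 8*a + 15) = (a - 6)/(a - 5)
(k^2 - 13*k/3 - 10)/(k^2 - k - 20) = (-k^2 + 13*k/3 + 10)/(-k^2 + k + 20)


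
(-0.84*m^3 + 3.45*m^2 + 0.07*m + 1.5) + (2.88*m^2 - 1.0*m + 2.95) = -0.84*m^3 + 6.33*m^2 - 0.93*m + 4.45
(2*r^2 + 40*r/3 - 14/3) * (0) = 0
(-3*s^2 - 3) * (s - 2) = -3*s^3 + 6*s^2 - 3*s + 6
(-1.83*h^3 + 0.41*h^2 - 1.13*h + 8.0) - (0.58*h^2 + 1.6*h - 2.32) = -1.83*h^3 - 0.17*h^2 - 2.73*h + 10.32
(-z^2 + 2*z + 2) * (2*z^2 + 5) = -2*z^4 + 4*z^3 - z^2 + 10*z + 10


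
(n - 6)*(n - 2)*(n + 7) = n^3 - n^2 - 44*n + 84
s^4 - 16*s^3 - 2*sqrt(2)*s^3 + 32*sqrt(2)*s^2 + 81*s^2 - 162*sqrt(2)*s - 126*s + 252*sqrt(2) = (s - 7)*(s - 6)*(s - 3)*(s - 2*sqrt(2))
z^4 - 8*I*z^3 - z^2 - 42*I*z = z*(z - 7*I)*(z - 3*I)*(z + 2*I)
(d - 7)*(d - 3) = d^2 - 10*d + 21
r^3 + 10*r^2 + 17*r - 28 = (r - 1)*(r + 4)*(r + 7)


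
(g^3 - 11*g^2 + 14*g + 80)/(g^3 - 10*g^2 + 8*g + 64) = (g - 5)/(g - 4)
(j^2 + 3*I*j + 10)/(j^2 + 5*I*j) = (j - 2*I)/j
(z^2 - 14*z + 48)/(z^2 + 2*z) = (z^2 - 14*z + 48)/(z*(z + 2))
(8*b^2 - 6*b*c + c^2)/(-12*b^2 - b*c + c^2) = (-2*b + c)/(3*b + c)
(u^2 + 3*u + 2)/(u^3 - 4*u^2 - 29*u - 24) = (u + 2)/(u^2 - 5*u - 24)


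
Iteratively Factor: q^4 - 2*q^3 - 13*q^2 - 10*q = (q - 5)*(q^3 + 3*q^2 + 2*q) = q*(q - 5)*(q^2 + 3*q + 2) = q*(q - 5)*(q + 2)*(q + 1)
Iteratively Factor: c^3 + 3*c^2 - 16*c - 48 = (c + 3)*(c^2 - 16) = (c - 4)*(c + 3)*(c + 4)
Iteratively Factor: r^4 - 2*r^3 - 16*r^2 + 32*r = (r)*(r^3 - 2*r^2 - 16*r + 32) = r*(r - 2)*(r^2 - 16) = r*(r - 4)*(r - 2)*(r + 4)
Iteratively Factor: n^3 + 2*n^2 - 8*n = (n - 2)*(n^2 + 4*n) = (n - 2)*(n + 4)*(n)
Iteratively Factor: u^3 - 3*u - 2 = (u - 2)*(u^2 + 2*u + 1) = (u - 2)*(u + 1)*(u + 1)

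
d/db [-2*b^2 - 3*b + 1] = -4*b - 3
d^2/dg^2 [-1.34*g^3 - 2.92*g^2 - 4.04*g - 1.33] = -8.04*g - 5.84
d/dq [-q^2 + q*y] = -2*q + y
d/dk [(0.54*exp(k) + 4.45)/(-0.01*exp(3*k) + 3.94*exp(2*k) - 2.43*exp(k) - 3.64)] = (0.0108*exp(3*k) - 1.9941*exp(2*k) - 35.066*exp(k) + 8.8479)*exp(k)/(0.0001*exp(6*k) - 0.0788*exp(5*k) + 15.5722*exp(4*k) - 19.0756*exp(3*k) - 22.7783*exp(2*k) + 17.6904*exp(k) + 13.2496)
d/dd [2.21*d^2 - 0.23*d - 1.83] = 4.42*d - 0.23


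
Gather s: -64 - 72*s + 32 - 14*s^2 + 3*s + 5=-14*s^2 - 69*s - 27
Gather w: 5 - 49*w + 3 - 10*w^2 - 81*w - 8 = -10*w^2 - 130*w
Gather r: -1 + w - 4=w - 5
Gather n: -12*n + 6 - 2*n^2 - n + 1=-2*n^2 - 13*n + 7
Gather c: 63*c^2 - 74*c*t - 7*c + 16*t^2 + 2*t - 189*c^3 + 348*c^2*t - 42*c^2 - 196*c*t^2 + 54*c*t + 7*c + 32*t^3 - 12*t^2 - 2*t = -189*c^3 + c^2*(348*t + 21) + c*(-196*t^2 - 20*t) + 32*t^3 + 4*t^2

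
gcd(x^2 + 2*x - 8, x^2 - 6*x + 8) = x - 2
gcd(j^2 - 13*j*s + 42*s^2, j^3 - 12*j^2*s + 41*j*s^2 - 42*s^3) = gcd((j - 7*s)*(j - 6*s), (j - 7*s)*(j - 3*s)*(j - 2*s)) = -j + 7*s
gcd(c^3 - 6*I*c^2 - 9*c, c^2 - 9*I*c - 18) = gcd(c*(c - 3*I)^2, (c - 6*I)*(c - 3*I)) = c - 3*I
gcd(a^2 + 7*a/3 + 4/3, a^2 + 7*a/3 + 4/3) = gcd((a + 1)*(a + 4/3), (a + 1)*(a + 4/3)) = a^2 + 7*a/3 + 4/3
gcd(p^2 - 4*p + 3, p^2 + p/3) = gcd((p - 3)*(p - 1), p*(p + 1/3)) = 1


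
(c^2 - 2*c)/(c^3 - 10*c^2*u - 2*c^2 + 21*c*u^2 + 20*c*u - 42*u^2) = c/(c^2 - 10*c*u + 21*u^2)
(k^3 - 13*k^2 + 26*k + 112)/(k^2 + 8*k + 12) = (k^2 - 15*k + 56)/(k + 6)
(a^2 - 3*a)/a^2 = (a - 3)/a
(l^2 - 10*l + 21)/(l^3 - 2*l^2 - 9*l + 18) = (l - 7)/(l^2 + l - 6)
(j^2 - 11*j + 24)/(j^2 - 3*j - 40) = (j - 3)/(j + 5)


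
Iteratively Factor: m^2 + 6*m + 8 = (m + 4)*(m + 2)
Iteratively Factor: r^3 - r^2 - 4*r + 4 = (r + 2)*(r^2 - 3*r + 2) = (r - 1)*(r + 2)*(r - 2)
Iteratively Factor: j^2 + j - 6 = (j + 3)*(j - 2)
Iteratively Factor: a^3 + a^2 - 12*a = (a + 4)*(a^2 - 3*a) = (a - 3)*(a + 4)*(a)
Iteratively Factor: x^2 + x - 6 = (x + 3)*(x - 2)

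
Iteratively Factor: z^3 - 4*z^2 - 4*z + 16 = (z + 2)*(z^2 - 6*z + 8) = (z - 2)*(z + 2)*(z - 4)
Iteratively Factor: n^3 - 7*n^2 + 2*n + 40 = (n + 2)*(n^2 - 9*n + 20) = (n - 5)*(n + 2)*(n - 4)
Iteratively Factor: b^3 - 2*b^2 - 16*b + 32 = (b + 4)*(b^2 - 6*b + 8) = (b - 2)*(b + 4)*(b - 4)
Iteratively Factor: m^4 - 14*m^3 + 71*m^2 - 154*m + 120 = (m - 3)*(m^3 - 11*m^2 + 38*m - 40) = (m - 3)*(m - 2)*(m^2 - 9*m + 20) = (m - 4)*(m - 3)*(m - 2)*(m - 5)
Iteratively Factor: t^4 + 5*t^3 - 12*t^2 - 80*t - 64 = (t + 4)*(t^3 + t^2 - 16*t - 16) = (t - 4)*(t + 4)*(t^2 + 5*t + 4) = (t - 4)*(t + 4)^2*(t + 1)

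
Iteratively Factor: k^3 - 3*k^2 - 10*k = (k - 5)*(k^2 + 2*k) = (k - 5)*(k + 2)*(k)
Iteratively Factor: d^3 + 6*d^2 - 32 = (d + 4)*(d^2 + 2*d - 8) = (d + 4)^2*(d - 2)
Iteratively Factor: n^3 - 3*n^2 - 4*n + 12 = (n - 2)*(n^2 - n - 6) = (n - 3)*(n - 2)*(n + 2)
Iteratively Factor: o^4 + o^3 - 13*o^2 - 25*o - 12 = (o + 1)*(o^3 - 13*o - 12) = (o - 4)*(o + 1)*(o^2 + 4*o + 3) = (o - 4)*(o + 1)^2*(o + 3)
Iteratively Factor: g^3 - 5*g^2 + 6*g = (g)*(g^2 - 5*g + 6) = g*(g - 2)*(g - 3)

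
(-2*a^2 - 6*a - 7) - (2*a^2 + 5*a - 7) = -4*a^2 - 11*a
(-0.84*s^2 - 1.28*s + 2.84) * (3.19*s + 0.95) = -2.6796*s^3 - 4.8812*s^2 + 7.8436*s + 2.698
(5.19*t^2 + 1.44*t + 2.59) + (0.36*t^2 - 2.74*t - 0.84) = 5.55*t^2 - 1.3*t + 1.75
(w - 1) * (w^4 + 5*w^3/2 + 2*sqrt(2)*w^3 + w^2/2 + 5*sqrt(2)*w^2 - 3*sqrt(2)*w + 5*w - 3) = w^5 + 3*w^4/2 + 2*sqrt(2)*w^4 - 2*w^3 + 3*sqrt(2)*w^3 - 8*sqrt(2)*w^2 + 9*w^2/2 - 8*w + 3*sqrt(2)*w + 3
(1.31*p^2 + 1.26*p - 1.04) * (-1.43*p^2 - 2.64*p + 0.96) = -1.8733*p^4 - 5.2602*p^3 - 0.5816*p^2 + 3.9552*p - 0.9984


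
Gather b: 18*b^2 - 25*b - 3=18*b^2 - 25*b - 3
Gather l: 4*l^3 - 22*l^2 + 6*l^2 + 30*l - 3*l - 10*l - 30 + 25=4*l^3 - 16*l^2 + 17*l - 5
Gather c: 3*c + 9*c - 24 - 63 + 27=12*c - 60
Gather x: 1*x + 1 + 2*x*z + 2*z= x*(2*z + 1) + 2*z + 1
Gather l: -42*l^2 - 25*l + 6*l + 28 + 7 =-42*l^2 - 19*l + 35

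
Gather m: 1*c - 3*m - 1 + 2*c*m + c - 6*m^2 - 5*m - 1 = 2*c - 6*m^2 + m*(2*c - 8) - 2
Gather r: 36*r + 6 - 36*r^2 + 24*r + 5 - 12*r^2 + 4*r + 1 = -48*r^2 + 64*r + 12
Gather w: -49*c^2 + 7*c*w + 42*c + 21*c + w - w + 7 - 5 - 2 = -49*c^2 + 7*c*w + 63*c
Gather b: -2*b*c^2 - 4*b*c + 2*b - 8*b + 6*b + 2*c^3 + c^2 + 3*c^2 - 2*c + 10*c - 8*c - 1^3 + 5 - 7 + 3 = b*(-2*c^2 - 4*c) + 2*c^3 + 4*c^2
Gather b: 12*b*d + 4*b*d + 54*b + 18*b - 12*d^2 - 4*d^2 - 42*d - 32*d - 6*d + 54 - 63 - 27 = b*(16*d + 72) - 16*d^2 - 80*d - 36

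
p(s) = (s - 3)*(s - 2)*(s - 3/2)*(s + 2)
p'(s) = (s - 3)*(s - 2)*(s - 3/2) + (s - 3)*(s - 2)*(s + 2) + (s - 3)*(s - 3/2)*(s + 2) + (s - 2)*(s - 3/2)*(s + 2) = 4*s^3 - 27*s^2/2 + s + 18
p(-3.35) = 222.43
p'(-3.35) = -287.24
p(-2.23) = 18.98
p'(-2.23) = -95.72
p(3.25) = 2.87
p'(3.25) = 15.97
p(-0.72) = -28.75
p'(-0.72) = 8.79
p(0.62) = -7.57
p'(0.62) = 14.38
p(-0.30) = -23.23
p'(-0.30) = 16.38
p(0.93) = -3.70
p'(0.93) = 10.47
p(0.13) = -15.66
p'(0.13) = 17.91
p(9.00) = 3465.00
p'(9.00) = 1849.50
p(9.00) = 3465.00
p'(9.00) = 1849.50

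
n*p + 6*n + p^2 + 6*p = (n + p)*(p + 6)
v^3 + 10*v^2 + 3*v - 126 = (v - 3)*(v + 6)*(v + 7)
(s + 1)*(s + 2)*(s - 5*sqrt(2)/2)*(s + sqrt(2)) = s^4 - 3*sqrt(2)*s^3/2 + 3*s^3 - 9*sqrt(2)*s^2/2 - 3*s^2 - 15*s - 3*sqrt(2)*s - 10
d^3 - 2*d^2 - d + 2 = (d - 2)*(d - 1)*(d + 1)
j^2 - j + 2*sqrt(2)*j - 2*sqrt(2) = (j - 1)*(j + 2*sqrt(2))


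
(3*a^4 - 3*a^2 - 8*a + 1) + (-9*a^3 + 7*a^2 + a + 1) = 3*a^4 - 9*a^3 + 4*a^2 - 7*a + 2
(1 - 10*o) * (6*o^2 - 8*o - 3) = -60*o^3 + 86*o^2 + 22*o - 3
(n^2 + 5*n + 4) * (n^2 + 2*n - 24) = n^4 + 7*n^3 - 10*n^2 - 112*n - 96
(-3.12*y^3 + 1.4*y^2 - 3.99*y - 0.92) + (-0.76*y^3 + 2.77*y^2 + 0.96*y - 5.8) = -3.88*y^3 + 4.17*y^2 - 3.03*y - 6.72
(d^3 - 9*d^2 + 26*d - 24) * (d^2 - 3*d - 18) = d^5 - 12*d^4 + 35*d^3 + 60*d^2 - 396*d + 432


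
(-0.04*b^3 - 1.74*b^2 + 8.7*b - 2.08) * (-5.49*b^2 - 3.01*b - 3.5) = 0.2196*b^5 + 9.673*b^4 - 42.3856*b^3 - 8.6778*b^2 - 24.1892*b + 7.28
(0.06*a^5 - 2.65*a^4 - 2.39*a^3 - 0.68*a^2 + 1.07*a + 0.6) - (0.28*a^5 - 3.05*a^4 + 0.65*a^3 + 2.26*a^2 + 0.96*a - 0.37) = -0.22*a^5 + 0.4*a^4 - 3.04*a^3 - 2.94*a^2 + 0.11*a + 0.97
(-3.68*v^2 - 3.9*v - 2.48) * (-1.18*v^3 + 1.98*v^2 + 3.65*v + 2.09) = 4.3424*v^5 - 2.6844*v^4 - 18.2276*v^3 - 26.8366*v^2 - 17.203*v - 5.1832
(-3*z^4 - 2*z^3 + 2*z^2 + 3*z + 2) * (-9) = 27*z^4 + 18*z^3 - 18*z^2 - 27*z - 18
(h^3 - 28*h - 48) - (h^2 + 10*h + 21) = h^3 - h^2 - 38*h - 69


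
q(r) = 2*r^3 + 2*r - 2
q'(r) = 6*r^2 + 2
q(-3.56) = -99.36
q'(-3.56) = 78.04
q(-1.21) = -7.96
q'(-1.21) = 10.78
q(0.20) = -1.58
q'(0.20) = 2.24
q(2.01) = 18.26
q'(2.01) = 26.24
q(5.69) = 377.82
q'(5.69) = 196.26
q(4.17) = 151.36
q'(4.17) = 106.33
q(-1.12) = -7.05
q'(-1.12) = 9.53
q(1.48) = 7.44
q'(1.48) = 15.14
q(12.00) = 3478.00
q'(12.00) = 866.00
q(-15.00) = -6782.00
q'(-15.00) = 1352.00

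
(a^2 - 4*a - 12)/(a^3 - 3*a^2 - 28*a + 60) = (a + 2)/(a^2 + 3*a - 10)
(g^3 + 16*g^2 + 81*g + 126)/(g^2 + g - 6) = (g^2 + 13*g + 42)/(g - 2)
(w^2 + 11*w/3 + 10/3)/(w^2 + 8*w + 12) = (w + 5/3)/(w + 6)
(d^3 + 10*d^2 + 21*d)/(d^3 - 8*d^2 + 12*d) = (d^2 + 10*d + 21)/(d^2 - 8*d + 12)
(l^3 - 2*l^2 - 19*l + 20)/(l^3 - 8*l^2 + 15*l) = (l^2 + 3*l - 4)/(l*(l - 3))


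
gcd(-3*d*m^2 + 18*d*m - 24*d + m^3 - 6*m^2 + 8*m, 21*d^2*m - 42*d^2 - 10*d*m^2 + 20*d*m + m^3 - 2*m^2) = 3*d*m - 6*d - m^2 + 2*m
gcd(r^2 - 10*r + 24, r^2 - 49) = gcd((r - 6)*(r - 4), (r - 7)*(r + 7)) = 1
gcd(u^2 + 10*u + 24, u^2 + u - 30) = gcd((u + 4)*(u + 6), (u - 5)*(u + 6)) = u + 6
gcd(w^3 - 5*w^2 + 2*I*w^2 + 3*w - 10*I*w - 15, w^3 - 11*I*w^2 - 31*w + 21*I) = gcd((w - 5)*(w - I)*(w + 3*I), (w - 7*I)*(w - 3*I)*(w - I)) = w - I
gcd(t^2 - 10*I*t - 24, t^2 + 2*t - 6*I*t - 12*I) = t - 6*I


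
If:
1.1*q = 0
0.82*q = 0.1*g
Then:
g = 0.00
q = 0.00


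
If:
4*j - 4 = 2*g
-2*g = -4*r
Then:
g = 2*r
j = r + 1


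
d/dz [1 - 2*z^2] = -4*z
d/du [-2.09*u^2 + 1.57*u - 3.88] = 1.57 - 4.18*u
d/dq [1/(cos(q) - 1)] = sin(q)/(cos(q) - 1)^2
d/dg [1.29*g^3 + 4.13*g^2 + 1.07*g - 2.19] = 3.87*g^2 + 8.26*g + 1.07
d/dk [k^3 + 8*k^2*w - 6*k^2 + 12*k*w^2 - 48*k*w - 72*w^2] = 3*k^2 + 16*k*w - 12*k + 12*w^2 - 48*w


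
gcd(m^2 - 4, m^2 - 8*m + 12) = m - 2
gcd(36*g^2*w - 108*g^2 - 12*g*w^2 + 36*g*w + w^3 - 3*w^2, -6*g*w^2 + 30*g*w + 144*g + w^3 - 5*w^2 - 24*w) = -6*g + w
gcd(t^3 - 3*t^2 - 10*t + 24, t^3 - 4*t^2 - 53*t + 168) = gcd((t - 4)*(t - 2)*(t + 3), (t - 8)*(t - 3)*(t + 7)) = 1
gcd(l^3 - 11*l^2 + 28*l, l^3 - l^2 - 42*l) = l^2 - 7*l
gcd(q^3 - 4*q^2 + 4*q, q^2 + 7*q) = q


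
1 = 1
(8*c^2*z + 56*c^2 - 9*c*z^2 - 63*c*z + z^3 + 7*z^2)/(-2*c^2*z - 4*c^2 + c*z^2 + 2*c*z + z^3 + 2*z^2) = (-8*c*z - 56*c + z^2 + 7*z)/(2*c*z + 4*c + z^2 + 2*z)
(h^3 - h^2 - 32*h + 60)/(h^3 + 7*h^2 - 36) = (h - 5)/(h + 3)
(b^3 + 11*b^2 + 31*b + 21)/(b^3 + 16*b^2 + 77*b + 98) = (b^2 + 4*b + 3)/(b^2 + 9*b + 14)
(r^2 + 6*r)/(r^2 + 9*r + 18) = r/(r + 3)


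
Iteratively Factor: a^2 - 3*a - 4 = (a + 1)*(a - 4)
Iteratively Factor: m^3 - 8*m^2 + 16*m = (m - 4)*(m^2 - 4*m) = (m - 4)^2*(m)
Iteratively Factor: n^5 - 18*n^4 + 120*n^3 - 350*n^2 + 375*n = (n)*(n^4 - 18*n^3 + 120*n^2 - 350*n + 375) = n*(n - 5)*(n^3 - 13*n^2 + 55*n - 75) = n*(n - 5)^2*(n^2 - 8*n + 15) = n*(n - 5)^3*(n - 3)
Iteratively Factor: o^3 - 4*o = (o - 2)*(o^2 + 2*o) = (o - 2)*(o + 2)*(o)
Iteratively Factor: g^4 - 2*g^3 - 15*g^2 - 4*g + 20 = (g + 2)*(g^3 - 4*g^2 - 7*g + 10) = (g - 1)*(g + 2)*(g^2 - 3*g - 10) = (g - 1)*(g + 2)^2*(g - 5)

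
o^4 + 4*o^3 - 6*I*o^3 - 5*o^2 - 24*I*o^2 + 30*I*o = o*(o - 1)*(o + 5)*(o - 6*I)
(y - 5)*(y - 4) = y^2 - 9*y + 20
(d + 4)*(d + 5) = d^2 + 9*d + 20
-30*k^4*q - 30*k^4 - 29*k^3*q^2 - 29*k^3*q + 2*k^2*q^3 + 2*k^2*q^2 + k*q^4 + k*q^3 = (-5*k + q)*(k + q)*(6*k + q)*(k*q + k)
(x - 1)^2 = x^2 - 2*x + 1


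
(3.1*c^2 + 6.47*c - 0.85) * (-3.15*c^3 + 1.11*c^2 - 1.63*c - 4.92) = -9.765*c^5 - 16.9395*c^4 + 4.8062*c^3 - 26.7416*c^2 - 30.4469*c + 4.182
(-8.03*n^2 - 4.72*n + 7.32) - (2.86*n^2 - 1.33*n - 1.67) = -10.89*n^2 - 3.39*n + 8.99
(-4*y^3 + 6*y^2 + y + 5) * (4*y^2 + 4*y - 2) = -16*y^5 + 8*y^4 + 36*y^3 + 12*y^2 + 18*y - 10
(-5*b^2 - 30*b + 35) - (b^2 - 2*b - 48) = -6*b^2 - 28*b + 83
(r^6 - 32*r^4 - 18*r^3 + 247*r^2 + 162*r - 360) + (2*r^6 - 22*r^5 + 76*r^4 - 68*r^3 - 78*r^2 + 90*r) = 3*r^6 - 22*r^5 + 44*r^4 - 86*r^3 + 169*r^2 + 252*r - 360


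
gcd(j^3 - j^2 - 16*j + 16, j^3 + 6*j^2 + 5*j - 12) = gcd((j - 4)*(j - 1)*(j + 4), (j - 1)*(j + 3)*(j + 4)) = j^2 + 3*j - 4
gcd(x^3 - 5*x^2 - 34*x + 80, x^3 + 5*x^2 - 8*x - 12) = x - 2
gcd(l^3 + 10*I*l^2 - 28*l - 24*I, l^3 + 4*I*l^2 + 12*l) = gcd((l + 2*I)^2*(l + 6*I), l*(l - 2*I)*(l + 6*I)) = l + 6*I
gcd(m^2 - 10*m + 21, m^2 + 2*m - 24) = 1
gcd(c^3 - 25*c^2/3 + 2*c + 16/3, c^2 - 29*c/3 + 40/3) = c - 8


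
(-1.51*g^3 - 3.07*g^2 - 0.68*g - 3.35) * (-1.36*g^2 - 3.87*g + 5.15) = 2.0536*g^5 + 10.0189*g^4 + 5.0292*g^3 - 8.6229*g^2 + 9.4625*g - 17.2525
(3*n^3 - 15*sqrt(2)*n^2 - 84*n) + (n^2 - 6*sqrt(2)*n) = 3*n^3 - 15*sqrt(2)*n^2 + n^2 - 84*n - 6*sqrt(2)*n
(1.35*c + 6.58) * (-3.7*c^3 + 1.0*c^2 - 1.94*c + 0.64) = -4.995*c^4 - 22.996*c^3 + 3.961*c^2 - 11.9012*c + 4.2112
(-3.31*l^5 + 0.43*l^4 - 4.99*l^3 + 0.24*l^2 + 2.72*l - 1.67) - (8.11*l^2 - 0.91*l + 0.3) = -3.31*l^5 + 0.43*l^4 - 4.99*l^3 - 7.87*l^2 + 3.63*l - 1.97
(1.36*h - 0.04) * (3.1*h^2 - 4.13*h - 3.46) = 4.216*h^3 - 5.7408*h^2 - 4.5404*h + 0.1384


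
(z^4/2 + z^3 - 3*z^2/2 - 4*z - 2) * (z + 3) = z^5/2 + 5*z^4/2 + 3*z^3/2 - 17*z^2/2 - 14*z - 6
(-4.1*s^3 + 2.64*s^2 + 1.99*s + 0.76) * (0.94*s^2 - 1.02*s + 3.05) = -3.854*s^5 + 6.6636*s^4 - 13.3272*s^3 + 6.7366*s^2 + 5.2943*s + 2.318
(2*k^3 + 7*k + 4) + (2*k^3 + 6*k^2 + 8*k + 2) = 4*k^3 + 6*k^2 + 15*k + 6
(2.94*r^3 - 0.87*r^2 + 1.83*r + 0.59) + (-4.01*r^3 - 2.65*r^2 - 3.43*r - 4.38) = -1.07*r^3 - 3.52*r^2 - 1.6*r - 3.79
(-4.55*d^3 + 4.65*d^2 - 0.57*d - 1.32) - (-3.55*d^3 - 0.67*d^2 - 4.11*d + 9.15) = -1.0*d^3 + 5.32*d^2 + 3.54*d - 10.47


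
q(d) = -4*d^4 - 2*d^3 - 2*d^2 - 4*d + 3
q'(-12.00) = 26828.00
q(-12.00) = -79725.00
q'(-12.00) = 26828.00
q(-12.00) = -79725.00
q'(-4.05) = 976.67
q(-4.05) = -956.91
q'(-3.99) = 932.78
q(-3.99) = -899.64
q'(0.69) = -14.87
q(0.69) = -2.28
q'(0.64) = -13.21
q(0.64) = -1.57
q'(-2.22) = 150.37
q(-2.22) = -73.25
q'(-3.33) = 533.60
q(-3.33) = -423.86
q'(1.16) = -41.69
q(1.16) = -14.70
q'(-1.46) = 38.84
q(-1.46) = -7.37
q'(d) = -16*d^3 - 6*d^2 - 4*d - 4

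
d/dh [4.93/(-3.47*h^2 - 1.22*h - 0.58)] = (34.2142*h + 6.0146)/(3.47*h^2 + 1.22*h + 0.58)^2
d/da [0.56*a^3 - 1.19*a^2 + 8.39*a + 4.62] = 1.68*a^2 - 2.38*a + 8.39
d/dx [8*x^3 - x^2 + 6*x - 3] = 24*x^2 - 2*x + 6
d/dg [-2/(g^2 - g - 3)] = 2*(2*g - 1)/(-g^2 + g + 3)^2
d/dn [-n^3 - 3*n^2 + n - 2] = -3*n^2 - 6*n + 1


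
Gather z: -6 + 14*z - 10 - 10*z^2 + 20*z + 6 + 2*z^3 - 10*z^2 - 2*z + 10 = 2*z^3 - 20*z^2 + 32*z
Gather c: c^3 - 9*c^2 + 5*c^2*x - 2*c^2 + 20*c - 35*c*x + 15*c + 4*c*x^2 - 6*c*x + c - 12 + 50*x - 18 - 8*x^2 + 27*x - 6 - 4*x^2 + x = c^3 + c^2*(5*x - 11) + c*(4*x^2 - 41*x + 36) - 12*x^2 + 78*x - 36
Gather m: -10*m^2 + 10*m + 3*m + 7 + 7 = -10*m^2 + 13*m + 14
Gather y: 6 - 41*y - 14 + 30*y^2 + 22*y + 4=30*y^2 - 19*y - 4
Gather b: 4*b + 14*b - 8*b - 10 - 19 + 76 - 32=10*b + 15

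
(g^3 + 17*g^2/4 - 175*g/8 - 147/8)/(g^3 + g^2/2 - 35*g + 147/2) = (g + 3/4)/(g - 3)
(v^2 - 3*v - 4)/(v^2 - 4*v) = (v + 1)/v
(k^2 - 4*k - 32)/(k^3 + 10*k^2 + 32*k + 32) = (k - 8)/(k^2 + 6*k + 8)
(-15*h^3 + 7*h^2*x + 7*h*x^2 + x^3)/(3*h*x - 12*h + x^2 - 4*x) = (-5*h^2 + 4*h*x + x^2)/(x - 4)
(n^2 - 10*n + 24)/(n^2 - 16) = (n - 6)/(n + 4)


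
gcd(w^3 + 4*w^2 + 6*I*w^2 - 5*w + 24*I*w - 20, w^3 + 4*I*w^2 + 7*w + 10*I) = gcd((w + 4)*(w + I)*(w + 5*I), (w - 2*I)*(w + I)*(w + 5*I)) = w^2 + 6*I*w - 5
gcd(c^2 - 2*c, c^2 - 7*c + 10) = c - 2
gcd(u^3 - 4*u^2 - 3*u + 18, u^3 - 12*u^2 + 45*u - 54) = u^2 - 6*u + 9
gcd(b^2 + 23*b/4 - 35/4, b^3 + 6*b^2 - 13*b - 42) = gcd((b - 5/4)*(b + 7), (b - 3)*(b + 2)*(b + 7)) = b + 7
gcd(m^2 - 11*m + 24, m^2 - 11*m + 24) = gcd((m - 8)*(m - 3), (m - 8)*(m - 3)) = m^2 - 11*m + 24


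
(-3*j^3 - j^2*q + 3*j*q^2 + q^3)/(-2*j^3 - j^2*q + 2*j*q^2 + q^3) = (3*j + q)/(2*j + q)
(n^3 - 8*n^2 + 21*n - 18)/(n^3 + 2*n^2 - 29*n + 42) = (n - 3)/(n + 7)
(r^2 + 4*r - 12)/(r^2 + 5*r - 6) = (r - 2)/(r - 1)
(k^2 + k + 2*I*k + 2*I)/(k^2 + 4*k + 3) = (k + 2*I)/(k + 3)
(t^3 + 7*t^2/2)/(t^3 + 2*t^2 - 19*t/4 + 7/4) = 2*t^2/(2*t^2 - 3*t + 1)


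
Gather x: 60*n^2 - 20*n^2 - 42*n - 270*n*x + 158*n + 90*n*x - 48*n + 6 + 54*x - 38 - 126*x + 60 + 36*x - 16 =40*n^2 + 68*n + x*(-180*n - 36) + 12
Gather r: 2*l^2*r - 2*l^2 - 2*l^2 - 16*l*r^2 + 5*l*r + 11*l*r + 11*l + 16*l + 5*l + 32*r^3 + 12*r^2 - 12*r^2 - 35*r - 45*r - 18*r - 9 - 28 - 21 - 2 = -4*l^2 - 16*l*r^2 + 32*l + 32*r^3 + r*(2*l^2 + 16*l - 98) - 60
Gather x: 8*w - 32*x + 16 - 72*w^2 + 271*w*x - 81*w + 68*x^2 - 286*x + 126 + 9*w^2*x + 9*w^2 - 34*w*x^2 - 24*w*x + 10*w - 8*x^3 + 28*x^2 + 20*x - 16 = -63*w^2 - 63*w - 8*x^3 + x^2*(96 - 34*w) + x*(9*w^2 + 247*w - 298) + 126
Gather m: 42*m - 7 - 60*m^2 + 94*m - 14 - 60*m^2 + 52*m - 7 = -120*m^2 + 188*m - 28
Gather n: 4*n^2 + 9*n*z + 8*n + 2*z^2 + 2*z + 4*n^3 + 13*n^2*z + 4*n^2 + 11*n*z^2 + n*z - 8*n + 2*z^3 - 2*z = 4*n^3 + n^2*(13*z + 8) + n*(11*z^2 + 10*z) + 2*z^3 + 2*z^2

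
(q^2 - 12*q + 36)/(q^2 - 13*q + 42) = (q - 6)/(q - 7)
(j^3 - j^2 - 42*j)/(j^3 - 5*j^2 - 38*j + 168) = j/(j - 4)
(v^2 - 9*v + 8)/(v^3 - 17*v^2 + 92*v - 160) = (v - 1)/(v^2 - 9*v + 20)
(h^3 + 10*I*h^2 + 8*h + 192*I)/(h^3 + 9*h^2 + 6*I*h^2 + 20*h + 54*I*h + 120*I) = (h^2 + 4*I*h + 32)/(h^2 + 9*h + 20)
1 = 1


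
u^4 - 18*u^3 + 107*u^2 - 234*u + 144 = (u - 8)*(u - 6)*(u - 3)*(u - 1)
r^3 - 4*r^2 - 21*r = r*(r - 7)*(r + 3)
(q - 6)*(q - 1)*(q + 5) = q^3 - 2*q^2 - 29*q + 30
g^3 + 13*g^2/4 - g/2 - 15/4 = (g - 1)*(g + 5/4)*(g + 3)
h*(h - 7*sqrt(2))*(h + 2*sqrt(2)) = h^3 - 5*sqrt(2)*h^2 - 28*h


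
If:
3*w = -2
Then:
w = -2/3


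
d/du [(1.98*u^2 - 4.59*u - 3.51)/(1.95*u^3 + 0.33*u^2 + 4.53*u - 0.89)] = (-3.861*u^4 + 17.901*u^3 + 31.0176*u^2 - 1.2078*u + 19.9854)/(3.8025*u^6 + 1.287*u^5 + 17.7759*u^4 - 0.4812*u^3 + 19.9335*u^2 - 8.0634*u + 0.7921)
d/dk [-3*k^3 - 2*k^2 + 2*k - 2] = -9*k^2 - 4*k + 2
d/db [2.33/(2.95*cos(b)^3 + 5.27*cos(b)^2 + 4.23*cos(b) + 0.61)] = (20.6205*cos(b)^2 + 24.5582*cos(b) + 9.8559)*sin(b)/(2.95*cos(b)^3 + 5.27*cos(b)^2 + 4.23*cos(b) + 0.61)^2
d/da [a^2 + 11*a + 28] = 2*a + 11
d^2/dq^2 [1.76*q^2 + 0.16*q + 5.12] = 3.52000000000000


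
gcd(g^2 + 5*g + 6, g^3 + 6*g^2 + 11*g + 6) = g^2 + 5*g + 6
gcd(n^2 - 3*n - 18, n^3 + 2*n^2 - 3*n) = n + 3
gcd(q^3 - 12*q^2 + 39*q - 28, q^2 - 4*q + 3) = q - 1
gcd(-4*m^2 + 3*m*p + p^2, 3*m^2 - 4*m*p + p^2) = -m + p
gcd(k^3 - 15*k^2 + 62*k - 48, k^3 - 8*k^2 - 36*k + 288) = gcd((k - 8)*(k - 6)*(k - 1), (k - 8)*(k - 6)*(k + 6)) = k^2 - 14*k + 48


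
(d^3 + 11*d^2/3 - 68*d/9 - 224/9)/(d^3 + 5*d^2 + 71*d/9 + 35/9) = (3*d^2 + 4*d - 32)/(3*d^2 + 8*d + 5)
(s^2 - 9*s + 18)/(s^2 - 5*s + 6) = (s - 6)/(s - 2)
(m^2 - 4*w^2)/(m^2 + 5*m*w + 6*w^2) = (m - 2*w)/(m + 3*w)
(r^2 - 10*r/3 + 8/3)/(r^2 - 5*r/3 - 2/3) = (3*r - 4)/(3*r + 1)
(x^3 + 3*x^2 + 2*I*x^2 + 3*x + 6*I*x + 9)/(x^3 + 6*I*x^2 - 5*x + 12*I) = (x + 3)/(x + 4*I)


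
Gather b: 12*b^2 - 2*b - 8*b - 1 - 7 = 12*b^2 - 10*b - 8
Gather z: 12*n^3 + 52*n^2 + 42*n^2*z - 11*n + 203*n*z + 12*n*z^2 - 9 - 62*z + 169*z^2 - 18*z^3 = 12*n^3 + 52*n^2 - 11*n - 18*z^3 + z^2*(12*n + 169) + z*(42*n^2 + 203*n - 62) - 9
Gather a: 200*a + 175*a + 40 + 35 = 375*a + 75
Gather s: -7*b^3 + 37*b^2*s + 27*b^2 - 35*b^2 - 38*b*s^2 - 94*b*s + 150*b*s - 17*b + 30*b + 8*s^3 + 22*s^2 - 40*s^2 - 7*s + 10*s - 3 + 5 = -7*b^3 - 8*b^2 + 13*b + 8*s^3 + s^2*(-38*b - 18) + s*(37*b^2 + 56*b + 3) + 2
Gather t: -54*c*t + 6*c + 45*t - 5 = 6*c + t*(45 - 54*c) - 5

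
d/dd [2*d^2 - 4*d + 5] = 4*d - 4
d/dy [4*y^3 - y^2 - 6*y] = 12*y^2 - 2*y - 6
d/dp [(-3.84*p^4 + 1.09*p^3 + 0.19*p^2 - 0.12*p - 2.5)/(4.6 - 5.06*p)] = (58.2912*p^4 - 81.6868*p^3 + 14.0806*p^2 + 1.748*p - 13.202)/(25.6036*p^2 - 46.552*p + 21.16)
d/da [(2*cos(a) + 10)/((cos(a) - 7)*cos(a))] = 2*(sin(a) - 35*sin(a)/cos(a)^2 + 10*tan(a))/(cos(a) - 7)^2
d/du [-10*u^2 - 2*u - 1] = -20*u - 2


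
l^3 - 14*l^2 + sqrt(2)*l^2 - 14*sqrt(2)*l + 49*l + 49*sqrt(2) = (l - 7)^2*(l + sqrt(2))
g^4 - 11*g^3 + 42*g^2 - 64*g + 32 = (g - 4)^2*(g - 2)*(g - 1)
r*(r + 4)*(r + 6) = r^3 + 10*r^2 + 24*r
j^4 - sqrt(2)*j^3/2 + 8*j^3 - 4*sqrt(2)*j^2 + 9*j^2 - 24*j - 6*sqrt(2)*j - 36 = (j + 2)*(j + 6)*(j - 3*sqrt(2)/2)*(j + sqrt(2))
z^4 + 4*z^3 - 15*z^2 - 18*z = z*(z - 3)*(z + 1)*(z + 6)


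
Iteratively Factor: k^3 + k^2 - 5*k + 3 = (k - 1)*(k^2 + 2*k - 3) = (k - 1)^2*(k + 3)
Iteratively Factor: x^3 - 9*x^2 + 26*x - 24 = (x - 2)*(x^2 - 7*x + 12) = (x - 3)*(x - 2)*(x - 4)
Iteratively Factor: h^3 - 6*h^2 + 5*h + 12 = (h + 1)*(h^2 - 7*h + 12) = (h - 4)*(h + 1)*(h - 3)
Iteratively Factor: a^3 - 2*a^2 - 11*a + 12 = (a + 3)*(a^2 - 5*a + 4) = (a - 1)*(a + 3)*(a - 4)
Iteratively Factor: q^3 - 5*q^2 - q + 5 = (q - 1)*(q^2 - 4*q - 5) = (q - 5)*(q - 1)*(q + 1)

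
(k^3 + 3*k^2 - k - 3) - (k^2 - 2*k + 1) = k^3 + 2*k^2 + k - 4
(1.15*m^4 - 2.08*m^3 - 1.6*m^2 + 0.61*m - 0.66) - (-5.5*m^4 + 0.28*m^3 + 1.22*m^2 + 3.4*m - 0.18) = 6.65*m^4 - 2.36*m^3 - 2.82*m^2 - 2.79*m - 0.48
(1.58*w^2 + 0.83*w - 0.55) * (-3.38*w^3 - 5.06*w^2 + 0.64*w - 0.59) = -5.3404*w^5 - 10.8002*w^4 - 1.3296*w^3 + 2.382*w^2 - 0.8417*w + 0.3245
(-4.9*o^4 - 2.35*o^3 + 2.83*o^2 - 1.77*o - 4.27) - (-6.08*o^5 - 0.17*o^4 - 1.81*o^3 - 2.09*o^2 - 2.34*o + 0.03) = 6.08*o^5 - 4.73*o^4 - 0.54*o^3 + 4.92*o^2 + 0.57*o - 4.3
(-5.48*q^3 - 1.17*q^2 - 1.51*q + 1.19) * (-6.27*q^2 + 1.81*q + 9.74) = 34.3596*q^5 - 2.5829*q^4 - 46.0252*q^3 - 21.5902*q^2 - 12.5535*q + 11.5906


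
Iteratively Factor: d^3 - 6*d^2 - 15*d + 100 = (d - 5)*(d^2 - d - 20) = (d - 5)^2*(d + 4)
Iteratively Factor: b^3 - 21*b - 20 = (b + 4)*(b^2 - 4*b - 5) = (b - 5)*(b + 4)*(b + 1)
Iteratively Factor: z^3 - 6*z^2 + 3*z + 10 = (z - 2)*(z^2 - 4*z - 5) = (z - 5)*(z - 2)*(z + 1)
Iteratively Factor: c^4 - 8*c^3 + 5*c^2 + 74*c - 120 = (c - 5)*(c^3 - 3*c^2 - 10*c + 24) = (c - 5)*(c - 4)*(c^2 + c - 6) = (c - 5)*(c - 4)*(c + 3)*(c - 2)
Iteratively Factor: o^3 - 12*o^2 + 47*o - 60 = (o - 5)*(o^2 - 7*o + 12) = (o - 5)*(o - 3)*(o - 4)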